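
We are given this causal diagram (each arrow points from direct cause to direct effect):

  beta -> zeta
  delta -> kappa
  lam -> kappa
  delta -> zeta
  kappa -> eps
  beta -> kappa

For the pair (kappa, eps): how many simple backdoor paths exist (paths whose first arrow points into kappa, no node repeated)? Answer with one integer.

A backdoor path from kappa to eps is any simple undirected path whose first edge points into kappa (i.e. leaves kappa via a parent).
Parents of kappa: {beta, delta, lam}.
No simple path from any parent of kappa reaches eps without revisiting kappa, so there are no backdoor paths.

0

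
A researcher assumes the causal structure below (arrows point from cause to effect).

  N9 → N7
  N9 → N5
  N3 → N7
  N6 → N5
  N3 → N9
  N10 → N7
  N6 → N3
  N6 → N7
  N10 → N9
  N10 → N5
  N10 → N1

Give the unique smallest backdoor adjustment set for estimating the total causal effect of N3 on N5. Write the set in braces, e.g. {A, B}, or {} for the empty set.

Variables eligible for adjustment (non-descendants of N3, excluding N3 and N5): {N1, N10, N6}.
Backdoor paths from N3 to N5:
  P1: N3 <- N6 -> N5
  P2: N3 <- N6 -> N7 <- N10 -> N9 -> N5
  P3: N3 <- N6 -> N7 <- N10 -> N5
  P4: N3 <- N6 -> N7 <- N9 <- N10 -> N5
  P5: N3 <- N6 -> N7 <- N9 -> N5
The empty set is not sufficient: P1 (N3 <- N6 -> N5) has no collider blocking it and no conditioned non-collider, so it is open.
Try {N6}:
  P1: blocked at fork node N6 ∈ conditioning set.
  P2: blocked at fork node N6 ∈ conditioning set.
  P3: blocked at fork node N6 ∈ conditioning set.
  P4: blocked at fork node N6 ∈ conditioning set.
  P5: blocked at fork node N6 ∈ conditioning set.
{N6} contains no descendant of N3 and blocks every backdoor path.
No other singleton works — e.g. {N10} leaves P1 open — so {N6} is the unique smallest valid adjustment set.

{N6}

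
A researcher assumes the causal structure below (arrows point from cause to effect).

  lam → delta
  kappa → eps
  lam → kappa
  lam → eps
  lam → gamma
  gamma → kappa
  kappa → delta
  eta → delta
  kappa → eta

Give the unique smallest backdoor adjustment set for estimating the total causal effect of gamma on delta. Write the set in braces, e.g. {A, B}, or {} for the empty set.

Variables eligible for adjustment (non-descendants of gamma, excluding gamma and delta): {lam}.
Backdoor paths from gamma to delta:
  P1: gamma <- lam -> kappa -> eta -> delta
  P2: gamma <- lam -> kappa -> delta
  P3: gamma <- lam -> delta
  P4: gamma <- lam -> eps <- kappa -> eta -> delta
  P5: gamma <- lam -> eps <- kappa -> delta
The empty set is not sufficient: P1 (gamma <- lam -> kappa -> eta -> delta) has no collider blocking it and no conditioned non-collider, so it is open.
Try {lam}:
  P1: blocked at fork node lam ∈ conditioning set.
  P2: blocked at fork node lam ∈ conditioning set.
  P3: blocked at fork node lam ∈ conditioning set.
  P4: blocked at fork node lam ∈ conditioning set.
  P5: blocked at fork node lam ∈ conditioning set.
{lam} contains no descendant of gamma and blocks every backdoor path.
{lam} is the unique smallest valid adjustment set.

{lam}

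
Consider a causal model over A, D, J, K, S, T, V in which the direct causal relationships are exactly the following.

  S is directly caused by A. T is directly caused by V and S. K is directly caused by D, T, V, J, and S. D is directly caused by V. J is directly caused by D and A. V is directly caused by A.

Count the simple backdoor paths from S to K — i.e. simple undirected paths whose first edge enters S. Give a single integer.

A backdoor path from S to K is any simple undirected path whose first edge points into S (i.e. leaves S via a parent).
Parents of S: {A}.
Enumerating:
  P1: S <- A -> V -> D -> J -> K
  P2: S <- A -> V -> D -> K
  P3: S <- A -> V -> T -> K
  P4: S <- A -> V -> K
  P5: S <- A -> J <- D <- V -> T -> K
  P6: S <- A -> J <- D <- V -> K
  P7: S <- A -> J <- D -> K
  P8: S <- A -> J -> K
That exhausts the simple backdoor paths. Count: 8.

8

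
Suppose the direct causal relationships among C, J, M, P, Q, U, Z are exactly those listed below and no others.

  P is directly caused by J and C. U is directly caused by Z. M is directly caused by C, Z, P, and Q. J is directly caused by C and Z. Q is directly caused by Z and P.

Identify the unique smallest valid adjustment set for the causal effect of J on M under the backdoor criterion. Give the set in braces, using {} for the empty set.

{C, Z}

Variables eligible for adjustment (non-descendants of J, excluding J and M): {C, U, Z}.
Backdoor paths from J to M:
  P1: J <- C -> P -> Q <- Z -> M
  P2: J <- C -> P -> Q -> M
  P3: J <- C -> P -> M
  P4: J <- C -> M
  P5: J <- Z -> Q <- P <- C -> M
  P6: J <- Z -> Q <- P -> M
  P7: J <- Z -> Q -> M
  P8: J <- Z -> M
The empty set is not sufficient: P2 (J <- C -> P -> Q -> M) has no collider blocking it and no conditioned non-collider, so it is open.
Try {C, Z}:
  P1: blocked at fork node C ∈ conditioning set.
  P2: blocked at fork node C ∈ conditioning set.
  P3: blocked at fork node C ∈ conditioning set.
  P4: blocked at fork node C ∈ conditioning set.
  P5: blocked at fork node Z ∈ conditioning set.
  P6: blocked at fork node Z ∈ conditioning set.
  P7: blocked at fork node Z ∈ conditioning set.
  P8: blocked at fork node Z ∈ conditioning set.
{C, Z} contains no descendant of J and blocks every backdoor path.
Every element of {C, Z} is needed (dropping C leaves P2 open; dropping Z leaves P7 open), so no proper subset is valid.
Among all size-2 subsets of the eligible variables, only {C, Z} blocks every backdoor path, so it is the unique smallest valid adjustment set.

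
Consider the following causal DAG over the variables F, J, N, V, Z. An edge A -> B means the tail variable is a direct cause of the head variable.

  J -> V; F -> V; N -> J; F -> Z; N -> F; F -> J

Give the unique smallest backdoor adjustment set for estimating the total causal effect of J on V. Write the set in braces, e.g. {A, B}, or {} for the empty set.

Variables eligible for adjustment (non-descendants of J, excluding J and V): {F, N, Z}.
Backdoor paths from J to V:
  P1: J <- N -> F -> V
  P2: J <- F -> V
The empty set is not sufficient: P1 (J <- N -> F -> V) has no collider blocking it and no conditioned non-collider, so it is open.
Try {F}:
  P1: blocked at chain node F ∈ conditioning set.
  P2: blocked at fork node F ∈ conditioning set.
{F} contains no descendant of J and blocks every backdoor path.
No other singleton works — e.g. {N} leaves P2 open — so {F} is the unique smallest valid adjustment set.

{F}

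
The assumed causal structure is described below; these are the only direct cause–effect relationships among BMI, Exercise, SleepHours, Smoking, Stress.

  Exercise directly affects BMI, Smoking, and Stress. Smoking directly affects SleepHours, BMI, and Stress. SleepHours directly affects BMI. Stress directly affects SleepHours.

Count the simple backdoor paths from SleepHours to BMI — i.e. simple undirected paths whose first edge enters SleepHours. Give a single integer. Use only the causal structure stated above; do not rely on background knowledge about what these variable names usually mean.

A backdoor path from SleepHours to BMI is any simple undirected path whose first edge points into SleepHours (i.e. leaves SleepHours via a parent).
Parents of SleepHours: {Smoking, Stress}.
Enumerating:
  P1: SleepHours <- Smoking <- Exercise -> BMI
  P2: SleepHours <- Smoking -> Stress <- Exercise -> BMI
  P3: SleepHours <- Smoking -> BMI
  P4: SleepHours <- Stress <- Exercise -> Smoking -> BMI
  P5: SleepHours <- Stress <- Exercise -> BMI
  P6: SleepHours <- Stress <- Smoking <- Exercise -> BMI
  P7: SleepHours <- Stress <- Smoking -> BMI
That exhausts the simple backdoor paths. Count: 7.

7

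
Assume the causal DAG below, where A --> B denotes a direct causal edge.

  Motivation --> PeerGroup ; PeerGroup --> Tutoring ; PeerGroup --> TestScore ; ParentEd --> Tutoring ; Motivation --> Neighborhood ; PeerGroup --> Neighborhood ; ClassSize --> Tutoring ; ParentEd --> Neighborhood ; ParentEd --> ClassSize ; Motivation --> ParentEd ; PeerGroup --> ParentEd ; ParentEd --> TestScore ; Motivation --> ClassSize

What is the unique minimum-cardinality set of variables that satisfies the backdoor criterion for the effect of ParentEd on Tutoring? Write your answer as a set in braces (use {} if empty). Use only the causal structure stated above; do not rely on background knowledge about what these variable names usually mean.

{Motivation, PeerGroup}

Variables eligible for adjustment (non-descendants of ParentEd, excluding ParentEd and Tutoring): {Motivation, PeerGroup}.
Backdoor paths from ParentEd to Tutoring:
  P1: ParentEd <- Motivation -> PeerGroup -> Tutoring
  P2: ParentEd <- Motivation -> Neighborhood <- PeerGroup -> Tutoring
  P3: ParentEd <- Motivation -> ClassSize -> Tutoring
  P4: ParentEd <- PeerGroup <- Motivation -> ClassSize -> Tutoring
  P5: ParentEd <- PeerGroup -> Neighborhood <- Motivation -> ClassSize -> Tutoring
  P6: ParentEd <- PeerGroup -> Tutoring
The empty set is not sufficient: P1 (ParentEd <- Motivation -> PeerGroup -> Tutoring) has no collider blocking it and no conditioned non-collider, so it is open.
Try {Motivation, PeerGroup}:
  P1: blocked at fork node Motivation ∈ conditioning set.
  P2: blocked at fork node Motivation ∈ conditioning set.
  P3: blocked at fork node Motivation ∈ conditioning set.
  P4: blocked at chain node PeerGroup ∈ conditioning set.
  P5: blocked at fork node PeerGroup ∈ conditioning set.
  P6: blocked at fork node PeerGroup ∈ conditioning set.
{Motivation, PeerGroup} contains no descendant of ParentEd and blocks every backdoor path.
Every element of {Motivation, PeerGroup} is needed (dropping Motivation leaves P3 open; dropping PeerGroup leaves P6 open), so no proper subset is valid.
Among all size-2 subsets of the eligible variables, only {Motivation, PeerGroup} blocks every backdoor path, so it is the unique smallest valid adjustment set.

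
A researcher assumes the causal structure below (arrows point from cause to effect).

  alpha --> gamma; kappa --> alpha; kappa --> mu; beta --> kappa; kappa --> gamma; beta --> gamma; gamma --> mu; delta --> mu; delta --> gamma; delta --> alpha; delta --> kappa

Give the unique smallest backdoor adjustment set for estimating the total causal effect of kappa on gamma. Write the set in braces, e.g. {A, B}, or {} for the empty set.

Variables eligible for adjustment (non-descendants of kappa, excluding kappa and gamma): {beta, delta}.
Backdoor paths from kappa to gamma:
  P1: kappa <- delta -> alpha -> gamma
  P2: kappa <- delta -> gamma
  P3: kappa <- delta -> mu <- gamma
  P4: kappa <- beta -> gamma
The empty set is not sufficient: P1 (kappa <- delta -> alpha -> gamma) has no collider blocking it and no conditioned non-collider, so it is open.
Try {beta, delta}:
  P1: blocked at fork node delta ∈ conditioning set.
  P2: blocked at fork node delta ∈ conditioning set.
  P3: blocked at fork node delta ∈ conditioning set.
  P4: blocked at fork node beta ∈ conditioning set.
{beta, delta} contains no descendant of kappa and blocks every backdoor path.
Every element of {beta, delta} is needed (dropping beta leaves P4 open; dropping delta leaves P1 open), so no proper subset is valid.
Among all size-2 subsets of the eligible variables, only {beta, delta} blocks every backdoor path, so it is the unique smallest valid adjustment set.

{beta, delta}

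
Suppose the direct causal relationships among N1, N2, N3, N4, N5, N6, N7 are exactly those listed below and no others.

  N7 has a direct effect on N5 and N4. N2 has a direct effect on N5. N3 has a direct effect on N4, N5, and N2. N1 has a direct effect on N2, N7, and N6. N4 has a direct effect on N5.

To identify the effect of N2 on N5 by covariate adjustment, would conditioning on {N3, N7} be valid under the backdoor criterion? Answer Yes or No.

Yes

Backdoor paths from N2 to N5 (paths whose first edge points into N2):
  P1: N2 <- N1 -> N7 -> N4 <- N3 -> N5
  P2: N2 <- N1 -> N7 -> N4 -> N5
  P3: N2 <- N1 -> N7 -> N5
  P4: N2 <- N3 -> N4 <- N7 -> N5
  P5: N2 <- N3 -> N4 -> N5
  P6: N2 <- N3 -> N5
Condition 1 (no descendant of N2 in the set): holds — descendants of N2 are {N5}; none are in {N3, N7}.
Condition 2 (every backdoor path blocked by {N3, N7}):
  P1: blocked at chain node N7 ∈ conditioning set.
  P2: blocked at chain node N7 ∈ conditioning set.
  P3: blocked at chain node N7 ∈ conditioning set.
  P4: blocked at fork node N3 ∈ conditioning set.
  P5: blocked at fork node N3 ∈ conditioning set.
  P6: blocked at fork node N3 ∈ conditioning set.
{N3, N7} satisfies the backdoor criterion.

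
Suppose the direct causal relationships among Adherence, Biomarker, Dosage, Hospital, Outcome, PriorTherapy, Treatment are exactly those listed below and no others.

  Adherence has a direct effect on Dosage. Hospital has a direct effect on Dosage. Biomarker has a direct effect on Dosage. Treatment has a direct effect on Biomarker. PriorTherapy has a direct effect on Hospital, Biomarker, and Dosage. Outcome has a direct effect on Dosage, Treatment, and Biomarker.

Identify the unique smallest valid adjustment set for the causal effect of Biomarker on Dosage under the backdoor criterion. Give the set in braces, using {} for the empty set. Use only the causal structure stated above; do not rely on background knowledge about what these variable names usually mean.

Variables eligible for adjustment (non-descendants of Biomarker, excluding Biomarker and Dosage): {Adherence, Hospital, Outcome, PriorTherapy, Treatment}.
Backdoor paths from Biomarker to Dosage:
  P1: Biomarker <- Outcome -> Dosage
  P2: Biomarker <- PriorTherapy -> Hospital -> Dosage
  P3: Biomarker <- PriorTherapy -> Dosage
  P4: Biomarker <- Treatment <- Outcome -> Dosage
The empty set is not sufficient: P1 (Biomarker <- Outcome -> Dosage) has no collider blocking it and no conditioned non-collider, so it is open.
Try {Outcome, PriorTherapy}:
  P1: blocked at fork node Outcome ∈ conditioning set.
  P2: blocked at fork node PriorTherapy ∈ conditioning set.
  P3: blocked at fork node PriorTherapy ∈ conditioning set.
  P4: blocked at fork node Outcome ∈ conditioning set.
{Outcome, PriorTherapy} contains no descendant of Biomarker and blocks every backdoor path.
Every element of {Outcome, PriorTherapy} is needed (dropping Outcome leaves P1 open; dropping PriorTherapy leaves P2 open), so no proper subset is valid.
Among all size-2 subsets of the eligible variables, only {Outcome, PriorTherapy} blocks every backdoor path, so it is the unique smallest valid adjustment set.

{Outcome, PriorTherapy}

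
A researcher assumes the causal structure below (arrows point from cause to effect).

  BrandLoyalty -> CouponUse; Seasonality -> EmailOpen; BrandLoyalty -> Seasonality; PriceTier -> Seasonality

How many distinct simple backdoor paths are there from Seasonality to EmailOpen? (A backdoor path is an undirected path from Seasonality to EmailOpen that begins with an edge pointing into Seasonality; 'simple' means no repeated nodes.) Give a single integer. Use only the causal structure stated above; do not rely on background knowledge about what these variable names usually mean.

A backdoor path from Seasonality to EmailOpen is any simple undirected path whose first edge points into Seasonality (i.e. leaves Seasonality via a parent).
Parents of Seasonality: {BrandLoyalty, PriceTier}.
No simple path from any parent of Seasonality reaches EmailOpen without revisiting Seasonality, so there are no backdoor paths.

0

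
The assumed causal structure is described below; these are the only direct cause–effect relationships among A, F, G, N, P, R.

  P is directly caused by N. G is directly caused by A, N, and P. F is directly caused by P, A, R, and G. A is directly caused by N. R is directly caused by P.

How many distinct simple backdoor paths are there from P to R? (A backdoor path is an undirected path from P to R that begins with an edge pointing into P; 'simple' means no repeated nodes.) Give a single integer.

4

A backdoor path from P to R is any simple undirected path whose first edge points into P (i.e. leaves P via a parent).
Parents of P: {N}.
Enumerating:
  P1: P <- N -> A -> G -> F <- R
  P2: P <- N -> A -> F <- R
  P3: P <- N -> G <- A -> F <- R
  P4: P <- N -> G -> F <- R
That exhausts the simple backdoor paths. Count: 4.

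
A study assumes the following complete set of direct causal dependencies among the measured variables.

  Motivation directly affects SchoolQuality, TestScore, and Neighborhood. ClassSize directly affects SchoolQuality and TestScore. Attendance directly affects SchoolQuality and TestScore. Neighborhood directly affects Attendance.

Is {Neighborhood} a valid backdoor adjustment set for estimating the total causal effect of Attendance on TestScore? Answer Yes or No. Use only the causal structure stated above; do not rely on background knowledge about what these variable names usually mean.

Backdoor paths from Attendance to TestScore (paths whose first edge points into Attendance):
  P1: Attendance <- Neighborhood <- Motivation -> SchoolQuality <- ClassSize -> TestScore
  P2: Attendance <- Neighborhood <- Motivation -> TestScore
Condition 1 (no descendant of Attendance in the set): holds — descendants of Attendance are {SchoolQuality, TestScore}; none are in {Neighborhood}.
Condition 2 (every backdoor path blocked by {Neighborhood}):
  P1: blocked at chain node Neighborhood ∈ conditioning set.
  P2: blocked at chain node Neighborhood ∈ conditioning set.
{Neighborhood} satisfies the backdoor criterion.

Yes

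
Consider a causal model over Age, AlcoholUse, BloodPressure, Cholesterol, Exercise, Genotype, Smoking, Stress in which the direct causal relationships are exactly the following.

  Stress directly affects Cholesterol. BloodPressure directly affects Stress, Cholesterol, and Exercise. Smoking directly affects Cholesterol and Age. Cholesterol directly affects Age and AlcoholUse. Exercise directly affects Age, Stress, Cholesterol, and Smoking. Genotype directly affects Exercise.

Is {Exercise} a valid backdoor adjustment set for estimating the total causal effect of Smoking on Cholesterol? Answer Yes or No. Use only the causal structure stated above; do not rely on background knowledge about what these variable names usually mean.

Yes

Backdoor paths from Smoking to Cholesterol (paths whose first edge points into Smoking):
  P1: Smoking <- Exercise <- BloodPressure -> Stress -> Cholesterol
  P2: Smoking <- Exercise <- BloodPressure -> Cholesterol
  P3: Smoking <- Exercise -> Stress <- BloodPressure -> Cholesterol
  P4: Smoking <- Exercise -> Stress -> Cholesterol
  P5: Smoking <- Exercise -> Cholesterol
  P6: Smoking <- Exercise -> Age <- Cholesterol
Condition 1 (no descendant of Smoking in the set): holds — descendants of Smoking are {Age, AlcoholUse, Cholesterol}; none are in {Exercise}.
Condition 2 (every backdoor path blocked by {Exercise}):
  P1: blocked at chain node Exercise ∈ conditioning set.
  P2: blocked at chain node Exercise ∈ conditioning set.
  P3: blocked at fork node Exercise ∈ conditioning set.
  P4: blocked at fork node Exercise ∈ conditioning set.
  P5: blocked at fork node Exercise ∈ conditioning set.
  P6: blocked at fork node Exercise ∈ conditioning set.
{Exercise} satisfies the backdoor criterion.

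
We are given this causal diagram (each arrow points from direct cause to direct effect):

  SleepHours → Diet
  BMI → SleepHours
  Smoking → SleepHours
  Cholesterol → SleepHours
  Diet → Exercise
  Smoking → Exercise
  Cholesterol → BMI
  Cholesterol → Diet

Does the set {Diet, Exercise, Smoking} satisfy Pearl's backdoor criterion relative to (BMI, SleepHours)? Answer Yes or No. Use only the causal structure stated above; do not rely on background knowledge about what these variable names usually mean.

No

Backdoor paths from BMI to SleepHours (paths whose first edge points into BMI):
  P1: BMI <- Cholesterol -> SleepHours
  P2: BMI <- Cholesterol -> Diet <- SleepHours
  P3: BMI <- Cholesterol -> Diet -> Exercise <- Smoking -> SleepHours
Condition 1 (no descendant of BMI in the set): FAILS — Diet and Exercise are descendants of BMI.
Condition 2 (every backdoor path blocked by {Diet, Exercise, Smoking}):
  P1: open — no interior node is in the conditioning set.
  P2: open — collider(s) Diet are conditioned on (or have a conditioned descendant) and no non-collider on the path is in the set.
  P3: blocked at chain node Diet ∈ conditioning set.
{Diet, Exercise, Smoking} does not satisfy the backdoor criterion.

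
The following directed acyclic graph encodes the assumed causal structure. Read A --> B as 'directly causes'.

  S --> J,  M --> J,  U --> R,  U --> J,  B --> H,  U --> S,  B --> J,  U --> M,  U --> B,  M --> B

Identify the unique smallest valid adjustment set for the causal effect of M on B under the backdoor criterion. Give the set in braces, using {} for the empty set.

Variables eligible for adjustment (non-descendants of M, excluding M and B): {R, S, U}.
Backdoor paths from M to B:
  P1: M <- U -> B
  P2: M <- U -> S -> J <- B
  P3: M <- U -> J <- B
The empty set is not sufficient: P1 (M <- U -> B) has no collider blocking it and no conditioned non-collider, so it is open.
Try {U}:
  P1: blocked at fork node U ∈ conditioning set.
  P2: blocked at fork node U ∈ conditioning set.
  P3: blocked at fork node U ∈ conditioning set.
{U} contains no descendant of M and blocks every backdoor path.
No other singleton works — e.g. {R} leaves P1 open — so {U} is the unique smallest valid adjustment set.

{U}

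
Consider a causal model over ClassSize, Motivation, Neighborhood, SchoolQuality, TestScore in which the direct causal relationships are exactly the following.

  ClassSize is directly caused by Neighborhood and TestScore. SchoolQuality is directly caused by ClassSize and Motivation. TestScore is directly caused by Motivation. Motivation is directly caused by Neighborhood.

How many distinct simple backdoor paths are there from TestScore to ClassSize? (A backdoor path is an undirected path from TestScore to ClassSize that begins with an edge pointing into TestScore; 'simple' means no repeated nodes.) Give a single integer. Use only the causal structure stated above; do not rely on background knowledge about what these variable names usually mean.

2

A backdoor path from TestScore to ClassSize is any simple undirected path whose first edge points into TestScore (i.e. leaves TestScore via a parent).
Parents of TestScore: {Motivation}.
Enumerating:
  P1: TestScore <- Motivation <- Neighborhood -> ClassSize
  P2: TestScore <- Motivation -> SchoolQuality <- ClassSize
That exhausts the simple backdoor paths. Count: 2.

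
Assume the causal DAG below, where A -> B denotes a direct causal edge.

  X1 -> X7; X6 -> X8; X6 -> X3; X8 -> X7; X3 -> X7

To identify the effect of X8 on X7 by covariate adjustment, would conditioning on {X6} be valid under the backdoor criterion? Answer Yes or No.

Backdoor paths from X8 to X7 (paths whose first edge points into X8):
  P1: X8 <- X6 -> X3 -> X7
Condition 1 (no descendant of X8 in the set): holds — descendants of X8 are {X7}; none are in {X6}.
Condition 2 (every backdoor path blocked by {X6}):
  P1: blocked at fork node X6 ∈ conditioning set.
{X6} satisfies the backdoor criterion.

Yes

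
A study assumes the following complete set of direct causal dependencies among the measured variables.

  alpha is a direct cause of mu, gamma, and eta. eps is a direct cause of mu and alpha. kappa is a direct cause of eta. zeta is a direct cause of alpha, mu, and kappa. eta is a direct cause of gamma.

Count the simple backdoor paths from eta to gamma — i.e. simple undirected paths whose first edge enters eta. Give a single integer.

4

A backdoor path from eta to gamma is any simple undirected path whose first edge points into eta (i.e. leaves eta via a parent).
Parents of eta: {alpha, kappa}.
Enumerating:
  P1: eta <- kappa <- zeta -> alpha -> gamma
  P2: eta <- kappa <- zeta -> mu <- eps -> alpha -> gamma
  P3: eta <- kappa <- zeta -> mu <- alpha -> gamma
  P4: eta <- alpha -> gamma
That exhausts the simple backdoor paths. Count: 4.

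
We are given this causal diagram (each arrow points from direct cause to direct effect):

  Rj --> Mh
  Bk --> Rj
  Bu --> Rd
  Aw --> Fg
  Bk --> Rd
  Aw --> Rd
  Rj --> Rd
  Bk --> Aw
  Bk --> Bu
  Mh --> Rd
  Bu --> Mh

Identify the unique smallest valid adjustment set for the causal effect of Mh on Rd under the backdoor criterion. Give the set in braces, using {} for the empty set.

Variables eligible for adjustment (non-descendants of Mh, excluding Mh and Rd): {Aw, Bk, Bu, Fg, Rj}.
Backdoor paths from Mh to Rd:
  P1: Mh <- Bu <- Bk -> Aw -> Rd
  P2: Mh <- Bu <- Bk -> Rj -> Rd
  P3: Mh <- Bu <- Bk -> Rd
  P4: Mh <- Bu -> Rd
  P5: Mh <- Rj <- Bk -> Bu -> Rd
  P6: Mh <- Rj <- Bk -> Aw -> Rd
  P7: Mh <- Rj <- Bk -> Rd
  P8: Mh <- Rj -> Rd
The empty set is not sufficient: P1 (Mh <- Bu <- Bk -> Aw -> Rd) has no collider blocking it and no conditioned non-collider, so it is open.
Try {Bu, Rj}:
  P1: blocked at chain node Bu ∈ conditioning set.
  P2: blocked at chain node Bu ∈ conditioning set.
  P3: blocked at chain node Bu ∈ conditioning set.
  P4: blocked at fork node Bu ∈ conditioning set.
  P5: blocked at chain node Rj ∈ conditioning set.
  P6: blocked at chain node Rj ∈ conditioning set.
  P7: blocked at chain node Rj ∈ conditioning set.
  P8: blocked at fork node Rj ∈ conditioning set.
{Bu, Rj} contains no descendant of Mh and blocks every backdoor path.
Every element of {Bu, Rj} is needed (dropping Bu leaves P1 open; dropping Rj leaves P6 open), so no proper subset is valid.
Among all size-2 subsets of the eligible variables, only {Bu, Rj} blocks every backdoor path, so it is the unique smallest valid adjustment set.

{Bu, Rj}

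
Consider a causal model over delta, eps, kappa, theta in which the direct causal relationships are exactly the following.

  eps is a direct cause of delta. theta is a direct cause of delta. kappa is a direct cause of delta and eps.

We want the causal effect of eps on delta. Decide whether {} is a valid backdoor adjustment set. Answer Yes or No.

No

Backdoor paths from eps to delta (paths whose first edge points into eps):
  P1: eps <- kappa -> delta
Condition 1 (no descendant of eps in the set): holds — descendants of eps are {delta}; none are in {}.
Condition 2 (every backdoor path blocked by {}):
  P1: open — no interior node is in the conditioning set.
{} does not satisfy the backdoor criterion.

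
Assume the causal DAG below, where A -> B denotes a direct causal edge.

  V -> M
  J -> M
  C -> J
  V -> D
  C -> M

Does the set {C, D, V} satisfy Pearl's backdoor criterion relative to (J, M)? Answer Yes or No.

Yes

Backdoor paths from J to M (paths whose first edge points into J):
  P1: J <- C -> M
Condition 1 (no descendant of J in the set): holds — descendants of J are {M}; none are in {C, D, V}.
Condition 2 (every backdoor path blocked by {C, D, V}):
  P1: blocked at fork node C ∈ conditioning set.
{C, D, V} satisfies the backdoor criterion.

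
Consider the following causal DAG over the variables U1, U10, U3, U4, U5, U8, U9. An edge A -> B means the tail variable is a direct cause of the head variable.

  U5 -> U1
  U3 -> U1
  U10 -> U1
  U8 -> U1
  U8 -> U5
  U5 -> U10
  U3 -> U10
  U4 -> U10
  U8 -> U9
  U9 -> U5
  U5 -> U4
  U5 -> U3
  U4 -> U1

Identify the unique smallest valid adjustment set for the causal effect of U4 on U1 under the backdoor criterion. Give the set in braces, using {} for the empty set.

{U5}

Variables eligible for adjustment (non-descendants of U4, excluding U4 and U1): {U3, U5, U8, U9}.
Backdoor paths from U4 to U1:
  P1: U4 <- U5 <- U8 -> U1
  P2: U4 <- U5 <- U9 <- U8 -> U1
  P3: U4 <- U5 -> U3 -> U10 -> U1
  P4: U4 <- U5 -> U3 -> U1
  P5: U4 <- U5 -> U10 <- U3 -> U1
  P6: U4 <- U5 -> U10 -> U1
  P7: U4 <- U5 -> U1
The empty set is not sufficient: P1 (U4 <- U5 <- U8 -> U1) has no collider blocking it and no conditioned non-collider, so it is open.
Try {U5}:
  P1: blocked at chain node U5 ∈ conditioning set.
  P2: blocked at chain node U5 ∈ conditioning set.
  P3: blocked at fork node U5 ∈ conditioning set.
  P4: blocked at fork node U5 ∈ conditioning set.
  P5: blocked at fork node U5 ∈ conditioning set.
  P6: blocked at fork node U5 ∈ conditioning set.
  P7: blocked at fork node U5 ∈ conditioning set.
{U5} contains no descendant of U4 and blocks every backdoor path.
No other singleton works — e.g. {U8} leaves P3 open — so {U5} is the unique smallest valid adjustment set.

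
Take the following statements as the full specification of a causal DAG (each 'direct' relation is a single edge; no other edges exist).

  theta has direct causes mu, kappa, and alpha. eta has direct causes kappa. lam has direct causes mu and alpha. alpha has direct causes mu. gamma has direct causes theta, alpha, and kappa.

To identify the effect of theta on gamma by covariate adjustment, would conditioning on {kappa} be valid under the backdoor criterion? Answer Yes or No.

Backdoor paths from theta to gamma (paths whose first edge points into theta):
  P1: theta <- mu -> alpha -> gamma
  P2: theta <- mu -> lam <- alpha -> gamma
  P3: theta <- alpha -> gamma
  P4: theta <- kappa -> gamma
Condition 1 (no descendant of theta in the set): holds — descendants of theta are {gamma}; none are in {kappa}.
Condition 2 (every backdoor path blocked by {kappa}):
  P1: open — no interior node is in the conditioning set.
  P2: blocked at collider lam (neither it nor any descendant is in the conditioning set).
  P3: open — no interior node is in the conditioning set.
  P4: blocked at fork node kappa ∈ conditioning set.
{kappa} does not satisfy the backdoor criterion.

No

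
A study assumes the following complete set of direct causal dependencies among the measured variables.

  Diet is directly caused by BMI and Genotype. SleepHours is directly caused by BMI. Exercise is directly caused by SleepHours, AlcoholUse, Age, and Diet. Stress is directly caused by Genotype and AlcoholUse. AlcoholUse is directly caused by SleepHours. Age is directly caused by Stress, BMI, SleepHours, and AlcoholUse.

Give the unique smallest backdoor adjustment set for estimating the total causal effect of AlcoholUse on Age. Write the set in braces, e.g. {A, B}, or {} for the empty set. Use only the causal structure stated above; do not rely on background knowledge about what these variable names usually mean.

{SleepHours}

Variables eligible for adjustment (non-descendants of AlcoholUse, excluding AlcoholUse and Age): {BMI, Diet, Genotype, SleepHours}.
Backdoor paths from AlcoholUse to Age:
  P1: AlcoholUse <- SleepHours <- BMI -> Age
  P2: AlcoholUse <- SleepHours <- BMI -> Diet <- Genotype -> Stress -> Age
  P3: AlcoholUse <- SleepHours <- BMI -> Diet -> Exercise <- Age
  P4: AlcoholUse <- SleepHours -> Age
  P5: AlcoholUse <- SleepHours -> Exercise <- Age
  P6: AlcoholUse <- SleepHours -> Exercise <- Diet <- BMI -> Age
  P7: AlcoholUse <- SleepHours -> Exercise <- Diet <- Genotype -> Stress -> Age
The empty set is not sufficient: P1 (AlcoholUse <- SleepHours <- BMI -> Age) has no collider blocking it and no conditioned non-collider, so it is open.
Try {SleepHours}:
  P1: blocked at chain node SleepHours ∈ conditioning set.
  P2: blocked at chain node SleepHours ∈ conditioning set.
  P3: blocked at chain node SleepHours ∈ conditioning set.
  P4: blocked at fork node SleepHours ∈ conditioning set.
  P5: blocked at fork node SleepHours ∈ conditioning set.
  P6: blocked at fork node SleepHours ∈ conditioning set.
  P7: blocked at fork node SleepHours ∈ conditioning set.
{SleepHours} contains no descendant of AlcoholUse and blocks every backdoor path.
No other singleton works — e.g. {BMI} leaves P4 open — so {SleepHours} is the unique smallest valid adjustment set.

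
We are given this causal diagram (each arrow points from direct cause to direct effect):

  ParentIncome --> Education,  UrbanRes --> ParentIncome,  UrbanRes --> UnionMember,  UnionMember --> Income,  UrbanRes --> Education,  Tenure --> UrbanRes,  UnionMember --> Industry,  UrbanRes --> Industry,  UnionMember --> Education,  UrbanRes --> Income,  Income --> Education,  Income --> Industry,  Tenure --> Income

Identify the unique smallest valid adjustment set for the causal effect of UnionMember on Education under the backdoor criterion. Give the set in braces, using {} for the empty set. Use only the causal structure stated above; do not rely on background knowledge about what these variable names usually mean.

Variables eligible for adjustment (non-descendants of UnionMember, excluding UnionMember and Education): {ParentIncome, Tenure, UrbanRes}.
Backdoor paths from UnionMember to Education:
  P1: UnionMember <- UrbanRes <- Tenure -> Income -> Education
  P2: UnionMember <- UrbanRes -> ParentIncome -> Education
  P3: UnionMember <- UrbanRes -> Income -> Education
  P4: UnionMember <- UrbanRes -> Education
  P5: UnionMember <- UrbanRes -> Industry <- Income -> Education
The empty set is not sufficient: P1 (UnionMember <- UrbanRes <- Tenure -> Income -> Education) has no collider blocking it and no conditioned non-collider, so it is open.
Try {UrbanRes}:
  P1: blocked at chain node UrbanRes ∈ conditioning set.
  P2: blocked at fork node UrbanRes ∈ conditioning set.
  P3: blocked at fork node UrbanRes ∈ conditioning set.
  P4: blocked at fork node UrbanRes ∈ conditioning set.
  P5: blocked at fork node UrbanRes ∈ conditioning set.
{UrbanRes} contains no descendant of UnionMember and blocks every backdoor path.
No other singleton works — e.g. {Tenure} leaves P2 open — so {UrbanRes} is the unique smallest valid adjustment set.

{UrbanRes}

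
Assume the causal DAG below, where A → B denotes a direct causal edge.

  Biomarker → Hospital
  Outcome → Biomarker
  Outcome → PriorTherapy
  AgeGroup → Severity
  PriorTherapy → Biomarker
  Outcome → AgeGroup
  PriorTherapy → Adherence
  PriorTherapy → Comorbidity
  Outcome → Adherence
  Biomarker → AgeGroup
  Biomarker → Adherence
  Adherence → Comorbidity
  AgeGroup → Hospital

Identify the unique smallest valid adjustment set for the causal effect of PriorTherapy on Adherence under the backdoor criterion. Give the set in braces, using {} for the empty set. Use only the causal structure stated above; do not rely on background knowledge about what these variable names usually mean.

Variables eligible for adjustment (non-descendants of PriorTherapy, excluding PriorTherapy and Adherence): {Outcome}.
Backdoor paths from PriorTherapy to Adherence:
  P1: PriorTherapy <- Outcome -> Biomarker -> Adherence
  P2: PriorTherapy <- Outcome -> Adherence
  P3: PriorTherapy <- Outcome -> AgeGroup <- Biomarker -> Adherence
  P4: PriorTherapy <- Outcome -> AgeGroup -> Hospital <- Biomarker -> Adherence
The empty set is not sufficient: P1 (PriorTherapy <- Outcome -> Biomarker -> Adherence) has no collider blocking it and no conditioned non-collider, so it is open.
Try {Outcome}:
  P1: blocked at fork node Outcome ∈ conditioning set.
  P2: blocked at fork node Outcome ∈ conditioning set.
  P3: blocked at fork node Outcome ∈ conditioning set.
  P4: blocked at fork node Outcome ∈ conditioning set.
{Outcome} contains no descendant of PriorTherapy and blocks every backdoor path.
{Outcome} is the unique smallest valid adjustment set.

{Outcome}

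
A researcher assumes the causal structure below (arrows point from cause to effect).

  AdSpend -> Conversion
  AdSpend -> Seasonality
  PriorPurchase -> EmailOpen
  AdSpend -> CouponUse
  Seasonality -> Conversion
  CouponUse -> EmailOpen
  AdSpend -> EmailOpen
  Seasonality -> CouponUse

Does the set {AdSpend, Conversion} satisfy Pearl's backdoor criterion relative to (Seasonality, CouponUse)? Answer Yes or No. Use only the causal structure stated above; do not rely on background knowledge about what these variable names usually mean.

Backdoor paths from Seasonality to CouponUse (paths whose first edge points into Seasonality):
  P1: Seasonality <- AdSpend -> CouponUse
  P2: Seasonality <- AdSpend -> EmailOpen <- CouponUse
Condition 1 (no descendant of Seasonality in the set): FAILS — Conversion is a descendant of Seasonality.
Condition 2 (every backdoor path blocked by {AdSpend, Conversion}):
  P1: blocked at fork node AdSpend ∈ conditioning set.
  P2: blocked at fork node AdSpend ∈ conditioning set.
{AdSpend, Conversion} does not satisfy the backdoor criterion.

No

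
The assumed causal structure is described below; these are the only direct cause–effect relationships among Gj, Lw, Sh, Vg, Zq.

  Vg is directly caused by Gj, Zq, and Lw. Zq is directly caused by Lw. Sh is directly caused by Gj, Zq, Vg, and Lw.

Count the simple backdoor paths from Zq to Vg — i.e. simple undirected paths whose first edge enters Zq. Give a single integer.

A backdoor path from Zq to Vg is any simple undirected path whose first edge points into Zq (i.e. leaves Zq via a parent).
Parents of Zq: {Lw}.
Enumerating:
  P1: Zq <- Lw -> Vg
  P2: Zq <- Lw -> Sh <- Gj -> Vg
  P3: Zq <- Lw -> Sh <- Vg
That exhausts the simple backdoor paths. Count: 3.

3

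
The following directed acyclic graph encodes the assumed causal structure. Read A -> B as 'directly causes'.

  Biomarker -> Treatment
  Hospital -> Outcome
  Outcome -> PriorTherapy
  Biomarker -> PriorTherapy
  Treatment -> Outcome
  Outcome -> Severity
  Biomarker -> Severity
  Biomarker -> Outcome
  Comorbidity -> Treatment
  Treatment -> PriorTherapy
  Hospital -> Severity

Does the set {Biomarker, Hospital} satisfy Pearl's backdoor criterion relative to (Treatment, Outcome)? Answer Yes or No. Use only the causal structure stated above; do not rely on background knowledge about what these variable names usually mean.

Backdoor paths from Treatment to Outcome (paths whose first edge points into Treatment):
  P1: Treatment <- Biomarker -> Outcome
  P2: Treatment <- Biomarker -> Severity <- Hospital -> Outcome
  P3: Treatment <- Biomarker -> Severity <- Outcome
  P4: Treatment <- Biomarker -> PriorTherapy <- Outcome
Condition 1 (no descendant of Treatment in the set): holds — descendants of Treatment are {Outcome, PriorTherapy, Severity}; none are in {Biomarker, Hospital}.
Condition 2 (every backdoor path blocked by {Biomarker, Hospital}):
  P1: blocked at fork node Biomarker ∈ conditioning set.
  P2: blocked at fork node Biomarker ∈ conditioning set.
  P3: blocked at fork node Biomarker ∈ conditioning set.
  P4: blocked at fork node Biomarker ∈ conditioning set.
{Biomarker, Hospital} satisfies the backdoor criterion.

Yes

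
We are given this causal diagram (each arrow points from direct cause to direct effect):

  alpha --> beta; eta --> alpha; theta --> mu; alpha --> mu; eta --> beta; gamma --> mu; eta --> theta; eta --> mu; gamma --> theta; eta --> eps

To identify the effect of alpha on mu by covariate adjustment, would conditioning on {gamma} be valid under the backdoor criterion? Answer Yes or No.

No

Backdoor paths from alpha to mu (paths whose first edge points into alpha):
  P1: alpha <- eta -> theta <- gamma -> mu
  P2: alpha <- eta -> theta -> mu
  P3: alpha <- eta -> mu
Condition 1 (no descendant of alpha in the set): holds — descendants of alpha are {beta, mu}; none are in {gamma}.
Condition 2 (every backdoor path blocked by {gamma}):
  P1: blocked at collider theta (neither it nor any descendant is in the conditioning set).
  P2: open — no interior node is in the conditioning set.
  P3: open — no interior node is in the conditioning set.
{gamma} does not satisfy the backdoor criterion.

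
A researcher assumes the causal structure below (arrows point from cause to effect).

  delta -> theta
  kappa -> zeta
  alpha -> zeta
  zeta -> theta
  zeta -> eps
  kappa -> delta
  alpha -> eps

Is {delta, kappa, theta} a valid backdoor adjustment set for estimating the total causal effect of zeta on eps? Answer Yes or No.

No

Backdoor paths from zeta to eps (paths whose first edge points into zeta):
  P1: zeta <- alpha -> eps
Condition 1 (no descendant of zeta in the set): FAILS — theta is a descendant of zeta.
Condition 2 (every backdoor path blocked by {delta, kappa, theta}):
  P1: open — no interior node is in the conditioning set.
{delta, kappa, theta} does not satisfy the backdoor criterion.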